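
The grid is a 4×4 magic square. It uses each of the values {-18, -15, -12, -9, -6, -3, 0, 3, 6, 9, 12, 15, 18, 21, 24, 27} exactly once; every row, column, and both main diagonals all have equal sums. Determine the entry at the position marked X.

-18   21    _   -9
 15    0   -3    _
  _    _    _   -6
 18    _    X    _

The 16 entries sum to 72, so each line sums to 72/4 = 18.
Using row 1: -18 + 21 + (-9) + ? → (1,3) = 18 − (-6) = 24.
Row 2: 15 + 0 + (-3) + ? = 18, so (2,4) = 6.
Column 1: -18 + 15 + 18 + ? = 18, so (3,1) = 3.
Column 4 needs 18; the known cells sum to -9, so (4,4) = 27.
Main diagonal must total 18; the given cells sum to 9, so (3,3) = 9.
Anti-diagonal must total 18; the given cells sum to 6, so (3,2) = 12.
From column 2, 18 − (21 + 0 + 12) gives (4,2) = -15.
From column 3, 18 − (24 + (-3) + 9) gives (4,3) = -12.

-12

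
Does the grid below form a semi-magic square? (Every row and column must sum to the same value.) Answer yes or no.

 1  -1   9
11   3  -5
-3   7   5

Row 1: 1 + (-1) + 9 = 9.
Row 2: 11 + 3 + (-5) = 9.
Row 3: -3 + 7 + 5 = 9.
Column 1: 1 + 11 + (-3) = 9.
Column 2: -1 + 3 + 7 = 9.
Column 3: 9 + (-5) + 5 = 9.
All lines sum to 9.

Yes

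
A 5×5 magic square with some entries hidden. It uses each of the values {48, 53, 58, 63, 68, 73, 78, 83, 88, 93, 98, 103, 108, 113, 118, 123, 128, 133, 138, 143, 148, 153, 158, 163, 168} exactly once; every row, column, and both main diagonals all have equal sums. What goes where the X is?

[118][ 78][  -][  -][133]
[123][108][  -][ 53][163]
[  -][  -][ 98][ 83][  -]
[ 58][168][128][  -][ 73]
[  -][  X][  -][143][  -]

48

The 25 entries sum to 2700, so each line sums to 2700/5 = 540.
Row 2: 123 + 108 + 53 + 163 + ? = 540, so (2,3) = 93.
Using row 4: 58 + 168 + 128 + 73 + ? → (4,4) = 540 − 427 = 113.
Column 4 must total 540; the given cells sum to 392, so (1,4) = 148.
Using main diagonal: 118 + 108 + 98 + 113 + ? → (5,5) = 540 − 437 = 103.
Anti-diagonal needs 540; the known cells sum to 452, so (5,1) = 88.
Row 1 must total 540; the given cells sum to 477, so (1,3) = 63.
Column 1: 118 + 123 + 58 + 88 + ? = 540, so (3,1) = 153.
From column 3, 540 − (63 + 93 + 98 + 128) gives (5,3) = 158.
From column 5, 540 − (133 + 163 + 73 + 103) gives (3,5) = 68.
Row 3 needs 540; the known cells sum to 402, so (3,2) = 138.
Row 5 must total 540; the given cells sum to 492, so (5,2) = 48.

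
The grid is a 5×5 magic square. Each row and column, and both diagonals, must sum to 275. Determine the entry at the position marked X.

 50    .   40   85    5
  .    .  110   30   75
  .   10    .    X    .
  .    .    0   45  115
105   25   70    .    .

Row 1 needs 275; the known cells sum to 180, so (1,2) = 95.
Using column 3: 40 + 110 + 0 + 70 + ? → (3,3) = 275 − 220 = 55.
Anti-diagonal must total 275; the given cells sum to 195, so (4,2) = 80.
From row 4, 275 − (80 + 0 + 45 + 115) gives (4,1) = 35.
Column 2 needs 275; the known cells sum to 210, so (2,2) = 65.
Using main diagonal: 50 + 65 + 55 + 45 + ? → (5,5) = 275 − 215 = 60.
Row 2 needs 275; the known cells sum to 280, so (2,1) = -5.
Row 5 needs 275; the known cells sum to 260, so (5,4) = 15.
From column 1, 275 − (50 + (-5) + 35 + 105) gives (3,1) = 90.
The remaining cell in column 4 is (3,4) = 275 − 175 = 100.

100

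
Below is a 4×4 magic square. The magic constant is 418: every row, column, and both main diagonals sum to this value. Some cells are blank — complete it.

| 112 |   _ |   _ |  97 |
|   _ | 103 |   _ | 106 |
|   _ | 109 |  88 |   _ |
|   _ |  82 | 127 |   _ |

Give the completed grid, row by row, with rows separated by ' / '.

Using column 2: 103 + 109 + 82 + ? → (1,2) = 418 − 294 = 124.
Using main diagonal: 112 + 103 + 88 + ? → (4,4) = 418 − 303 = 115.
Row 1 must total 418; the given cells sum to 333, so (1,3) = 85.
Row 4 needs 418; the known cells sum to 324, so (4,1) = 94.
The remaining cell in column 3 is (2,3) = 418 − 300 = 118.
The remaining cell in column 4 is (3,4) = 418 − 318 = 100.
Row 2: 103 + 118 + 106 + ? = 418, so (2,1) = 91.
Using row 3: 109 + 88 + 100 + ? → (3,1) = 418 − 297 = 121.

112 124 85 97 / 91 103 118 106 / 121 109 88 100 / 94 82 127 115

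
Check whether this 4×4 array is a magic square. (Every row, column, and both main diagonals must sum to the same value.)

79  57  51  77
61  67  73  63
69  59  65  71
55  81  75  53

Yes

Row 1: 79 + 57 + 51 + 77 = 264.
Row 2: 61 + 67 + 73 + 63 = 264.
Row 3: 69 + 59 + 65 + 71 = 264.
Row 4: 55 + 81 + 75 + 53 = 264.
Column 1: 79 + 61 + 69 + 55 = 264.
Column 2: 57 + 67 + 59 + 81 = 264.
Column 3: 51 + 73 + 65 + 75 = 264.
Column 4: 77 + 63 + 71 + 53 = 264.
Main diagonal: 79 + 67 + 65 + 53 = 264.
Anti-diagonal: 77 + 73 + 59 + 55 = 264.
All lines sum to 264.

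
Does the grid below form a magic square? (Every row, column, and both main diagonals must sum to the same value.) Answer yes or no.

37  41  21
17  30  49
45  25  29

No — anti-diagonal sums to 96 but column 1 sums to 99.

Row 1: 37 + 41 + 21 = 99.
Row 2: 17 + 30 + 49 = 96.
Row 3: 45 + 25 + 29 = 99.
Column 1: 37 + 17 + 45 = 99.
Column 2: 41 + 30 + 25 = 96.
Column 3: 21 + 49 + 29 = 99.
Main diagonal: 37 + 30 + 29 = 96.
Anti-diagonal: 21 + 30 + 45 = 96.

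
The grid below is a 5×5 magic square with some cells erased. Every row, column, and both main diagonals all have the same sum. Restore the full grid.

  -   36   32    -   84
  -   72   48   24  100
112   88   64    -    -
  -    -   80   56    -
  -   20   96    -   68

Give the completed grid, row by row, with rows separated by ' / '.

60 36 32 108 84 / 76 72 48 24 100 / 112 88 64 40 16 / 28 104 80 56 52 / 44 20 96 92 68

Column 3 is already complete: 32 + 48 + 64 + 80 + 96 = 320, so that is the magic constant.
The remaining cell in row 2 is (2,1) = 320 − 244 = 76.
From column 2, 320 − (36 + 72 + 88 + 20) gives (4,2) = 104.
Main diagonal needs 320; the known cells sum to 260, so (1,1) = 60.
Using anti-diagonal: 84 + 24 + 64 + 104 + ? → (5,1) = 320 − 276 = 44.
Using row 1: 60 + 36 + 32 + 84 + ? → (1,4) = 320 − 212 = 108.
Row 5 must total 320; the given cells sum to 228, so (5,4) = 92.
Column 1: 60 + 76 + 112 + 44 + ? = 320, so (4,1) = 28.
Column 4: 108 + 24 + 56 + 92 + ? = 320, so (3,4) = 40.
Row 3 needs 320; the known cells sum to 304, so (3,5) = 16.
Row 4 needs 320; the known cells sum to 268, so (4,5) = 52.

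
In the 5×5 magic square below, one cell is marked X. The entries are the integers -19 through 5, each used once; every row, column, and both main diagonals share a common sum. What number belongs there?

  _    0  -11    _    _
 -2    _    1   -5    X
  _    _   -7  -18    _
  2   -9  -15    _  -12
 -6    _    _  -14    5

-16

The entries are -19 through 5, which sum to -175, so each line sums to -175/5 = -35.
From row 4, -35 − (2 + (-9) + (-15) + (-12)) gives (4,4) = -1.
Column 3: -11 + 1 + (-7) + (-15) + ? = -35, so (5,3) = -3.
From column 4, -35 − (-5 + (-18) + (-1) + (-14)) gives (1,4) = 3.
Anti-diagonal: -5 + (-7) + (-9) + (-6) + ? = -35, so (1,5) = -8.
Row 1 needs -35; the known cells sum to -16, so (1,1) = -19.
Row 5: -6 + (-3) + (-14) + 5 + ? = -35, so (5,2) = -17.
Column 1 must total -35; the given cells sum to -25, so (3,1) = -10.
The remaining cell in main diagonal is (2,2) = -35 − (-22) = -13.
From row 2, -35 − (-2 + (-13) + 1 + (-5)) gives (2,5) = -16.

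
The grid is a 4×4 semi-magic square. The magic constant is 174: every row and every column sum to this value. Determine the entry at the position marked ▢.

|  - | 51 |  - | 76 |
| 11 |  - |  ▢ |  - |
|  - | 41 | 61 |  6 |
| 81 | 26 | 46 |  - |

The remaining cell in row 3 is (3,1) = 174 − 108 = 66.
Using row 4: 81 + 26 + 46 + ? → (4,4) = 174 − 153 = 21.
The remaining cell in column 1 is (1,1) = 174 − 158 = 16.
Column 2: 51 + 41 + 26 + ? = 174, so (2,2) = 56.
Using column 4: 76 + 6 + 21 + ? → (2,4) = 174 − 103 = 71.
From row 1, 174 − (16 + 51 + 76) gives (1,3) = 31.
Using row 2: 11 + 56 + 71 + ? → (2,3) = 174 − 138 = 36.

36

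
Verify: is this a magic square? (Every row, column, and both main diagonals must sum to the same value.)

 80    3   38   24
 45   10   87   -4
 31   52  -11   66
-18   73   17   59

No — column 1 sums to 138 but column 4 sums to 145.

Row 1: 80 + 3 + 38 + 24 = 145.
Row 2: 45 + 10 + 87 + (-4) = 138.
Row 3: 31 + 52 + (-11) + 66 = 138.
Row 4: -18 + 73 + 17 + 59 = 131.
Column 1: 80 + 45 + 31 + (-18) = 138.
Column 2: 3 + 10 + 52 + 73 = 138.
Column 3: 38 + 87 + (-11) + 17 = 131.
Column 4: 24 + (-4) + 66 + 59 = 145.
Main diagonal: 80 + 10 + (-11) + 59 = 138.
Anti-diagonal: 24 + 87 + 52 + (-18) = 145.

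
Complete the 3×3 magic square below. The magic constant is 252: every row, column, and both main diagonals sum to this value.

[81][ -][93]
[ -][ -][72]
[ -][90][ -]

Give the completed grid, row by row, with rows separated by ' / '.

From row 1, 252 − (81 + 93) gives (1,2) = 78.
Using column 2: 78 + 90 + ? → (2,2) = 252 − 168 = 84.
From column 3, 252 − (93 + 72) gives (3,3) = 87.
Anti-diagonal: 93 + 84 + ? = 252, so (3,1) = 75.
Row 2: 84 + 72 + ? = 252, so (2,1) = 96.

81 78 93 / 96 84 72 / 75 90 87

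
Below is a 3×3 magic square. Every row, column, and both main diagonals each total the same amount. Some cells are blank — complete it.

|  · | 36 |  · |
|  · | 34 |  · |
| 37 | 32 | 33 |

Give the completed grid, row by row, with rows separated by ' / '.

35 36 31 / 30 34 38 / 37 32 33

Column 2 is already complete: 36 + 34 + 32 = 102, so that is the magic constant.
Main diagonal: 34 + 33 + ? = 102, so (1,1) = 35.
Using anti-diagonal: 34 + 37 + ? → (1,3) = 102 − 71 = 31.
From column 1, 102 − (35 + 37) gives (2,1) = 30.
From column 3, 102 − (31 + 33) gives (2,3) = 38.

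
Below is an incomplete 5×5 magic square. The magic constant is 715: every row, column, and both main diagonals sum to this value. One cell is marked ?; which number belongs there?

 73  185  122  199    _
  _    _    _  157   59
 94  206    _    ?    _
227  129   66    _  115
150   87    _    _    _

80

Row 1 must total 715; the given cells sum to 579, so (1,5) = 136.
Row 4 must total 715; the given cells sum to 537, so (4,4) = 178.
From column 1, 715 − (73 + 94 + 227 + 150) gives (2,1) = 171.
Column 2 must total 715; the given cells sum to 607, so (2,2) = 108.
Using anti-diagonal: 136 + 157 + 129 + 150 + ? → (3,3) = 715 − 572 = 143.
From row 2, 715 − (171 + 108 + 157 + 59) gives (2,3) = 220.
Using column 3: 122 + 220 + 143 + 66 + ? → (5,3) = 715 − 551 = 164.
The remaining cell in main diagonal is (5,5) = 715 − 502 = 213.
Row 5 must total 715; the given cells sum to 614, so (5,4) = 101.
From column 4, 715 − (199 + 157 + 178 + 101) gives (3,4) = 80.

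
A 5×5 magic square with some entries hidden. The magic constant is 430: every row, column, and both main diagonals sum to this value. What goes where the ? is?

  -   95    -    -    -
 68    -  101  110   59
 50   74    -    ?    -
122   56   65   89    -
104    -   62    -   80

The remaining cell in row 2 is (2,2) = 430 − 338 = 92.
Row 4 needs 430; the known cells sum to 332, so (4,5) = 98.
Column 1 must total 430; the given cells sum to 344, so (1,1) = 86.
Column 2 needs 430; the known cells sum to 317, so (5,2) = 113.
From main diagonal, 430 − (86 + 92 + 89 + 80) gives (3,3) = 83.
Anti-diagonal must total 430; the given cells sum to 353, so (1,5) = 77.
Row 5 must total 430; the given cells sum to 359, so (5,4) = 71.
Column 3 needs 430; the known cells sum to 311, so (1,3) = 119.
Column 5 needs 430; the known cells sum to 314, so (3,5) = 116.
From row 1, 430 − (86 + 95 + 119 + 77) gives (1,4) = 53.
Using row 3: 50 + 74 + 83 + 116 + ? → (3,4) = 430 − 323 = 107.

107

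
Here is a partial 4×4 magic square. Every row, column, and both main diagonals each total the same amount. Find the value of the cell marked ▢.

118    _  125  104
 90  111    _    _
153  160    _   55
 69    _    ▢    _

Column 1 is complete and sums to 430; that is the magic constant.
Row 1 must total 430; the given cells sum to 347, so (1,2) = 83.
The remaining cell in row 3 is (3,3) = 430 − 368 = 62.
Column 2 must total 430; the given cells sum to 354, so (4,2) = 76.
Main diagonal needs 430; the known cells sum to 291, so (4,4) = 139.
From anti-diagonal, 430 − (104 + 160 + 69) gives (2,3) = 97.
Row 2: 90 + 111 + 97 + ? = 430, so (2,4) = 132.
Row 4 needs 430; the known cells sum to 284, so (4,3) = 146.

146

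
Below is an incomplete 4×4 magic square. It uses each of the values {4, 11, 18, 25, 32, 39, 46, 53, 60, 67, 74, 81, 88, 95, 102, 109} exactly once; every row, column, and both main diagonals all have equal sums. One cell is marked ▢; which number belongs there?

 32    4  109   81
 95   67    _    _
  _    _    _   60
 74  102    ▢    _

11

The 16 entries sum to 904, so each line sums to 904/4 = 226.
Using column 1: 32 + 95 + 74 + ? → (3,1) = 226 − 201 = 25.
Column 2 must total 226; the given cells sum to 173, so (3,2) = 53.
Anti-diagonal: 81 + 53 + 74 + ? = 226, so (2,3) = 18.
Using row 2: 95 + 67 + 18 + ? → (2,4) = 226 − 180 = 46.
From row 3, 226 − (25 + 53 + 60) gives (3,3) = 88.
Column 3 needs 226; the known cells sum to 215, so (4,3) = 11.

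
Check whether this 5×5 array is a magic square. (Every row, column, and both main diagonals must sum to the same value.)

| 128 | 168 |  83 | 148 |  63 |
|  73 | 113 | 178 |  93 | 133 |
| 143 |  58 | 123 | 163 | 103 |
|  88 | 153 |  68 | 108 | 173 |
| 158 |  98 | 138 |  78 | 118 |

Row 1: 128 + 168 + 83 + 148 + 63 = 590.
Row 2: 73 + 113 + 178 + 93 + 133 = 590.
Row 3: 143 + 58 + 123 + 163 + 103 = 590.
Row 4: 88 + 153 + 68 + 108 + 173 = 590.
Row 5: 158 + 98 + 138 + 78 + 118 = 590.
Column 1: 128 + 73 + 143 + 88 + 158 = 590.
Column 2: 168 + 113 + 58 + 153 + 98 = 590.
Column 3: 83 + 178 + 123 + 68 + 138 = 590.
Column 4: 148 + 93 + 163 + 108 + 78 = 590.
Column 5: 63 + 133 + 103 + 173 + 118 = 590.
Main diagonal: 128 + 113 + 123 + 108 + 118 = 590.
Anti-diagonal: 63 + 93 + 123 + 153 + 158 = 590.
All lines sum to 590.

Yes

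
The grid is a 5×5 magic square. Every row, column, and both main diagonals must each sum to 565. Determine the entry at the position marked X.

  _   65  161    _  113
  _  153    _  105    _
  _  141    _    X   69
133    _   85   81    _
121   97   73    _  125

93

Row 5 needs 565; the known cells sum to 416, so (5,4) = 149.
Using column 2: 65 + 153 + 141 + 97 + ? → (4,2) = 565 − 456 = 109.
Anti-diagonal: 113 + 105 + 109 + 121 + ? = 565, so (3,3) = 117.
The remaining cell in row 4 is (4,5) = 565 − 408 = 157.
Column 3 needs 565; the known cells sum to 436, so (2,3) = 129.
Using column 5: 113 + 69 + 157 + 125 + ? → (2,5) = 565 − 464 = 101.
From main diagonal, 565 − (153 + 117 + 81 + 125) gives (1,1) = 89.
The remaining cell in row 1 is (1,4) = 565 − 428 = 137.
From row 2, 565 − (153 + 129 + 105 + 101) gives (2,1) = 77.
Column 1 needs 565; the known cells sum to 420, so (3,1) = 145.
From column 4, 565 − (137 + 105 + 81 + 149) gives (3,4) = 93.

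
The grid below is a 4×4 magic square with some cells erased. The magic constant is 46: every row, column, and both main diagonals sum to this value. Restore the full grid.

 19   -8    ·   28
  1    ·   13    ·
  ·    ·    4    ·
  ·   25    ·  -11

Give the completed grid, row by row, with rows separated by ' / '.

Row 1 needs 46; the known cells sum to 39, so (1,3) = 7.
From column 3, 46 − (7 + 13 + 4) gives (4,3) = 22.
Main diagonal must total 46; the given cells sum to 12, so (2,2) = 34.
Using row 2: 1 + 34 + 13 + ? → (2,4) = 46 − 48 = -2.
Row 4: 25 + 22 + (-11) + ? = 46, so (4,1) = 10.
Column 1: 19 + 1 + 10 + ? = 46, so (3,1) = 16.
The remaining cell in column 2 is (3,2) = 46 − 51 = -5.
Column 4 needs 46; the known cells sum to 15, so (3,4) = 31.

19 -8 7 28 / 1 34 13 -2 / 16 -5 4 31 / 10 25 22 -11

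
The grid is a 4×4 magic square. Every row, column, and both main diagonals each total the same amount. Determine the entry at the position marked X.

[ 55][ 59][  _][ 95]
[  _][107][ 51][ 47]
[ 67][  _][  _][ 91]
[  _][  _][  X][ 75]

87

Column 4 is complete and sums to 308; that is the magic constant.
Using row 1: 55 + 59 + 95 + ? → (1,3) = 308 − 209 = 99.
Row 2: 107 + 51 + 47 + ? = 308, so (2,1) = 103.
Column 1 needs 308; the known cells sum to 225, so (4,1) = 83.
Main diagonal must total 308; the given cells sum to 237, so (3,3) = 71.
Anti-diagonal: 95 + 51 + 83 + ? = 308, so (3,2) = 79.
From column 2, 308 − (59 + 107 + 79) gives (4,2) = 63.
From column 3, 308 − (99 + 51 + 71) gives (4,3) = 87.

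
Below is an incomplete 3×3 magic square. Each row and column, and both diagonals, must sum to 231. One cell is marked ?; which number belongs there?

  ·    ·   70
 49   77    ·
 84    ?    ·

Row 2 must total 231; the given cells sum to 126, so (2,3) = 105.
The remaining cell in column 1 is (1,1) = 231 − 133 = 98.
Column 3 must total 231; the given cells sum to 175, so (3,3) = 56.
Using row 1: 98 + 70 + ? → (1,2) = 231 − 168 = 63.
Using row 3: 84 + 56 + ? → (3,2) = 231 − 140 = 91.

91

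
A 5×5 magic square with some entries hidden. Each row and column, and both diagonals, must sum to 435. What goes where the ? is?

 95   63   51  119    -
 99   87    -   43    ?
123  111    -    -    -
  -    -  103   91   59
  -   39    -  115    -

Row 1: 95 + 63 + 51 + 119 + ? = 435, so (1,5) = 107.
Column 2: 63 + 87 + 111 + 39 + ? = 435, so (4,2) = 135.
Using column 4: 119 + 43 + 91 + 115 + ? → (3,4) = 435 − 368 = 67.
Row 4 must total 435; the given cells sum to 388, so (4,1) = 47.
Column 1 needs 435; the known cells sum to 364, so (5,1) = 71.
Using anti-diagonal: 107 + 43 + 135 + 71 + ? → (3,3) = 435 − 356 = 79.
From row 3, 435 − (123 + 111 + 79 + 67) gives (3,5) = 55.
Main diagonal: 95 + 87 + 79 + 91 + ? = 435, so (5,5) = 83.
Row 5: 71 + 39 + 115 + 83 + ? = 435, so (5,3) = 127.
Column 3: 51 + 79 + 103 + 127 + ? = 435, so (2,3) = 75.
From column 5, 435 − (107 + 55 + 59 + 83) gives (2,5) = 131.

131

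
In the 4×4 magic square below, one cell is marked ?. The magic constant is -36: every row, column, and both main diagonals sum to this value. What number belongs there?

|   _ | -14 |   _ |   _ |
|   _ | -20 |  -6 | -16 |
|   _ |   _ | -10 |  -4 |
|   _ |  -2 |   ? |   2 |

Row 2 needs -36; the known cells sum to -42, so (2,1) = 6.
Column 2 needs -36; the known cells sum to -36, so (3,2) = 0.
Column 4: -16 + (-4) + 2 + ? = -36, so (1,4) = -18.
Main diagonal must total -36; the given cells sum to -28, so (1,1) = -8.
The remaining cell in anti-diagonal is (4,1) = -36 − (-24) = -12.
Using row 1: -8 + (-14) + (-18) + ? → (1,3) = -36 − (-40) = 4.
Row 3 must total -36; the given cells sum to -14, so (3,1) = -22.
Row 4 must total -36; the given cells sum to -12, so (4,3) = -24.

-24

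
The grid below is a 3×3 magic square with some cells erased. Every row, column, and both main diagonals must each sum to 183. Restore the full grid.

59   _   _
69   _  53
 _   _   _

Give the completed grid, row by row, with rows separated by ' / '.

From row 2, 183 − (69 + 53) gives (2,2) = 61.
Column 1 needs 183; the known cells sum to 128, so (3,1) = 55.
Main diagonal must total 183; the given cells sum to 120, so (3,3) = 63.
Anti-diagonal needs 183; the known cells sum to 116, so (1,3) = 67.
Row 1: 59 + 67 + ? = 183, so (1,2) = 57.
Using row 3: 55 + 63 + ? → (3,2) = 183 − 118 = 65.

59 57 67 / 69 61 53 / 55 65 63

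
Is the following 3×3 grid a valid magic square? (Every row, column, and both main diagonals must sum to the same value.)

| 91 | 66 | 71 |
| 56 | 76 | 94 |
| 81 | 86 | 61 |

No — row 2 sums to 226 but main diagonal sums to 228.

Row 1: 91 + 66 + 71 = 228.
Row 2: 56 + 76 + 94 = 226.
Row 3: 81 + 86 + 61 = 228.
Column 1: 91 + 56 + 81 = 228.
Column 2: 66 + 76 + 86 = 228.
Column 3: 71 + 94 + 61 = 226.
Main diagonal: 91 + 76 + 61 = 228.
Anti-diagonal: 71 + 76 + 81 = 228.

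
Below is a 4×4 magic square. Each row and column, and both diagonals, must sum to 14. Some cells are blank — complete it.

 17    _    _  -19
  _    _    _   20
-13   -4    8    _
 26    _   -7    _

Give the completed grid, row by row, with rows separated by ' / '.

17 14 2 -19 / -16 -1 11 20 / -13 -4 8 23 / 26 5 -7 -10

The remaining cell in row 3 is (3,4) = 14 − (-9) = 23.
Column 1 needs 14; the known cells sum to 30, so (2,1) = -16.
The remaining cell in column 4 is (4,4) = 14 − 24 = -10.
Main diagonal needs 14; the known cells sum to 15, so (2,2) = -1.
Anti-diagonal: -19 + (-4) + 26 + ? = 14, so (2,3) = 11.
Using row 4: 26 + (-7) + (-10) + ? → (4,2) = 14 − 9 = 5.
Column 2: -1 + (-4) + 5 + ? = 14, so (1,2) = 14.
Column 3 needs 14; the known cells sum to 12, so (1,3) = 2.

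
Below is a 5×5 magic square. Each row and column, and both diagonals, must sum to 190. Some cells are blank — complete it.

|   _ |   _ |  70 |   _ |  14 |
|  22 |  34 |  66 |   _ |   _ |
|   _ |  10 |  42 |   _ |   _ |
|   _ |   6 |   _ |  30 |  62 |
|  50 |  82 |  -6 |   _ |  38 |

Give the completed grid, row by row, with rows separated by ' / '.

46 58 70 2 14 / 22 34 66 78 -10 / -2 10 42 54 86 / 74 6 18 30 62 / 50 82 -6 26 38

Row 5 must total 190; the given cells sum to 164, so (5,4) = 26.
From column 2, 190 − (34 + 10 + 6 + 82) gives (1,2) = 58.
Using column 3: 70 + 66 + 42 + (-6) + ? → (4,3) = 190 − 172 = 18.
Main diagonal needs 190; the known cells sum to 144, so (1,1) = 46.
The remaining cell in anti-diagonal is (2,4) = 190 − 112 = 78.
From row 1, 190 − (46 + 58 + 70 + 14) gives (1,4) = 2.
From row 2, 190 − (22 + 34 + 66 + 78) gives (2,5) = -10.
Using row 4: 6 + 18 + 30 + 62 + ? → (4,1) = 190 − 116 = 74.
Using column 1: 46 + 22 + 74 + 50 + ? → (3,1) = 190 − 192 = -2.
The remaining cell in column 4 is (3,4) = 190 − 136 = 54.
From column 5, 190 − (14 + (-10) + 62 + 38) gives (3,5) = 86.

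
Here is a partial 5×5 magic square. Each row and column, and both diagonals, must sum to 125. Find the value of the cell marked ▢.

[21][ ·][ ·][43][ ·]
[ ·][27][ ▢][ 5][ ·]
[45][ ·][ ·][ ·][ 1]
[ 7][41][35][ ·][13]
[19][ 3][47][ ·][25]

Row 4: 7 + 41 + 35 + 13 + ? = 125, so (4,4) = 29.
Using row 5: 19 + 3 + 47 + 25 + ? → (5,4) = 125 − 94 = 31.
Column 1 must total 125; the given cells sum to 92, so (2,1) = 33.
The remaining cell in column 4 is (3,4) = 125 − 108 = 17.
Main diagonal needs 125; the known cells sum to 102, so (3,3) = 23.
Using anti-diagonal: 5 + 23 + 41 + 19 + ? → (1,5) = 125 − 88 = 37.
Row 3 needs 125; the known cells sum to 86, so (3,2) = 39.
Column 2: 27 + 39 + 41 + 3 + ? = 125, so (1,2) = 15.
Using column 5: 37 + 1 + 13 + 25 + ? → (2,5) = 125 − 76 = 49.
Using row 1: 21 + 15 + 43 + 37 + ? → (1,3) = 125 − 116 = 9.
The remaining cell in row 2 is (2,3) = 125 − 114 = 11.

11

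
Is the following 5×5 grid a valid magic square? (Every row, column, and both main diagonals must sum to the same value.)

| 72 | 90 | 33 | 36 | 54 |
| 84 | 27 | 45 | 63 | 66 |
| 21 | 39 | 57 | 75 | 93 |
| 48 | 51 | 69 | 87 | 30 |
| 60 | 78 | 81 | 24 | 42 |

Row 1: 72 + 90 + 33 + 36 + 54 = 285.
Row 2: 84 + 27 + 45 + 63 + 66 = 285.
Row 3: 21 + 39 + 57 + 75 + 93 = 285.
Row 4: 48 + 51 + 69 + 87 + 30 = 285.
Row 5: 60 + 78 + 81 + 24 + 42 = 285.
Column 1: 72 + 84 + 21 + 48 + 60 = 285.
Column 2: 90 + 27 + 39 + 51 + 78 = 285.
Column 3: 33 + 45 + 57 + 69 + 81 = 285.
Column 4: 36 + 63 + 75 + 87 + 24 = 285.
Column 5: 54 + 66 + 93 + 30 + 42 = 285.
Main diagonal: 72 + 27 + 57 + 87 + 42 = 285.
Anti-diagonal: 54 + 63 + 57 + 51 + 60 = 285.
All lines sum to 285.

Yes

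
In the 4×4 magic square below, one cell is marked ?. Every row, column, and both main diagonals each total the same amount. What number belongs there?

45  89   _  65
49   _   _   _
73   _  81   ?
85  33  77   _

Column 1 is complete and sums to 252; that is the magic constant.
From row 1, 252 − (45 + 89 + 65) gives (1,3) = 53.
Row 4 must total 252; the given cells sum to 195, so (4,4) = 57.
Column 3 must total 252; the given cells sum to 211, so (2,3) = 41.
Using main diagonal: 45 + 81 + 57 + ? → (2,2) = 252 − 183 = 69.
The remaining cell in anti-diagonal is (3,2) = 252 − 191 = 61.
The remaining cell in row 2 is (2,4) = 252 − 159 = 93.
Row 3 must total 252; the given cells sum to 215, so (3,4) = 37.

37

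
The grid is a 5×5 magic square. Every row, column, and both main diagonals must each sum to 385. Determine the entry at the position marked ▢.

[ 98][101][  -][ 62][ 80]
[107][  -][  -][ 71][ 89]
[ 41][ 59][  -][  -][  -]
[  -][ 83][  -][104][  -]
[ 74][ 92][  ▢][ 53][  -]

110

Row 1: 98 + 101 + 62 + 80 + ? = 385, so (1,3) = 44.
The remaining cell in column 1 is (4,1) = 385 − 320 = 65.
The remaining cell in column 2 is (2,2) = 385 − 335 = 50.
Column 4 needs 385; the known cells sum to 290, so (3,4) = 95.
Anti-diagonal must total 385; the given cells sum to 308, so (3,3) = 77.
The remaining cell in row 2 is (2,3) = 385 − 317 = 68.
Row 3: 41 + 59 + 77 + 95 + ? = 385, so (3,5) = 113.
Using main diagonal: 98 + 50 + 77 + 104 + ? → (5,5) = 385 − 329 = 56.
From row 5, 385 − (74 + 92 + 53 + 56) gives (5,3) = 110.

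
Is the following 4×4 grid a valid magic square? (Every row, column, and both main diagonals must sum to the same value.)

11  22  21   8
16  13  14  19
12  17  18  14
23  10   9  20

No — anti-diagonal sums to 62 but row 3 sums to 61.

Row 1: 11 + 22 + 21 + 8 = 62.
Row 2: 16 + 13 + 14 + 19 = 62.
Row 3: 12 + 17 + 18 + 14 = 61.
Row 4: 23 + 10 + 9 + 20 = 62.
Column 1: 11 + 16 + 12 + 23 = 62.
Column 2: 22 + 13 + 17 + 10 = 62.
Column 3: 21 + 14 + 18 + 9 = 62.
Column 4: 8 + 19 + 14 + 20 = 61.
Main diagonal: 11 + 13 + 18 + 20 = 62.
Anti-diagonal: 8 + 14 + 17 + 23 = 62.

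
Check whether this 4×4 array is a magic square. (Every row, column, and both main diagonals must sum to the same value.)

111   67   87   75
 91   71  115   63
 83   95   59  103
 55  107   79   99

Yes

Row 1: 111 + 67 + 87 + 75 = 340.
Row 2: 91 + 71 + 115 + 63 = 340.
Row 3: 83 + 95 + 59 + 103 = 340.
Row 4: 55 + 107 + 79 + 99 = 340.
Column 1: 111 + 91 + 83 + 55 = 340.
Column 2: 67 + 71 + 95 + 107 = 340.
Column 3: 87 + 115 + 59 + 79 = 340.
Column 4: 75 + 63 + 103 + 99 = 340.
Main diagonal: 111 + 71 + 59 + 99 = 340.
Anti-diagonal: 75 + 115 + 95 + 55 = 340.
All lines sum to 340.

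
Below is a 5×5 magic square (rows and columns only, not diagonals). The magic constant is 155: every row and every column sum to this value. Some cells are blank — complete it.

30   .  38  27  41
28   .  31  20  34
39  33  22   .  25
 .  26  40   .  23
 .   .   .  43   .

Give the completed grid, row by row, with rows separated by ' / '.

Row 1 must total 155; the given cells sum to 136, so (1,2) = 19.
Row 2 needs 155; the known cells sum to 113, so (2,2) = 42.
The remaining cell in row 3 is (3,4) = 155 − 119 = 36.
Column 2 needs 155; the known cells sum to 120, so (5,2) = 35.
Using column 3: 38 + 31 + 22 + 40 + ? → (5,3) = 155 − 131 = 24.
Column 4 needs 155; the known cells sum to 126, so (4,4) = 29.
Column 5: 41 + 34 + 25 + 23 + ? = 155, so (5,5) = 32.
From row 4, 155 − (26 + 40 + 29 + 23) gives (4,1) = 37.
Using row 5: 35 + 24 + 43 + 32 + ? → (5,1) = 155 − 134 = 21.

30 19 38 27 41 / 28 42 31 20 34 / 39 33 22 36 25 / 37 26 40 29 23 / 21 35 24 43 32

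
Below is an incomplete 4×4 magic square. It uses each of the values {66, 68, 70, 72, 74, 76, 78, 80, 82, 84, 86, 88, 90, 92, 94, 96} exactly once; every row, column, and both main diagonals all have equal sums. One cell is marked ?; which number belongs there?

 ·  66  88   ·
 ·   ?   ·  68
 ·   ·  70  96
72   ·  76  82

The 16 entries sum to 1296, so each line sums to 1296/4 = 324.
The remaining cell in row 4 is (4,2) = 324 − 230 = 94.
Column 3 needs 324; the known cells sum to 234, so (2,3) = 90.
The remaining cell in column 4 is (1,4) = 324 − 246 = 78.
From anti-diagonal, 324 − (78 + 90 + 72) gives (3,2) = 84.
The remaining cell in row 1 is (1,1) = 324 − 232 = 92.
Row 3 needs 324; the known cells sum to 250, so (3,1) = 74.
Using column 1: 92 + 74 + 72 + ? → (2,1) = 324 − 238 = 86.
Column 2: 66 + 84 + 94 + ? = 324, so (2,2) = 80.

80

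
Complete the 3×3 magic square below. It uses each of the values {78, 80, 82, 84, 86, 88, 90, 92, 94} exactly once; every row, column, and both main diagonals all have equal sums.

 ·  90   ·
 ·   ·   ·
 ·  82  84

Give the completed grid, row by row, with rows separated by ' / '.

88 90 80 / 78 86 94 / 92 82 84

The 9 entries sum to 774, so each line sums to 774/3 = 258.
Row 3: 82 + 84 + ? = 258, so (3,1) = 92.
Using column 2: 90 + 82 + ? → (2,2) = 258 − 172 = 86.
Main diagonal must total 258; the given cells sum to 170, so (1,1) = 88.
Anti-diagonal needs 258; the known cells sum to 178, so (1,3) = 80.
Using column 1: 88 + 92 + ? → (2,1) = 258 − 180 = 78.
Column 3 needs 258; the known cells sum to 164, so (2,3) = 94.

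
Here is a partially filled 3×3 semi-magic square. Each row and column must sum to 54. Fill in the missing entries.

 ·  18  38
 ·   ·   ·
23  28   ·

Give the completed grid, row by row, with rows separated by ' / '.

-2 18 38 / 33 8 13 / 23 28 3

From row 1, 54 − (18 + 38) gives (1,1) = -2.
Using row 3: 23 + 28 + ? → (3,3) = 54 − 51 = 3.
Column 1 needs 54; the known cells sum to 21, so (2,1) = 33.
From column 2, 54 − (18 + 28) gives (2,2) = 8.
Column 3: 38 + 3 + ? = 54, so (2,3) = 13.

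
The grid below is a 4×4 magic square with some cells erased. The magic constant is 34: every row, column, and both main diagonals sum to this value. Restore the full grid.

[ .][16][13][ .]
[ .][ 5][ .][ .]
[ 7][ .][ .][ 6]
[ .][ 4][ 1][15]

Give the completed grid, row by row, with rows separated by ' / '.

Row 4 needs 34; the known cells sum to 20, so (4,1) = 14.
Column 2 must total 34; the given cells sum to 25, so (3,2) = 9.
From row 3, 34 − (7 + 9 + 6) gives (3,3) = 12.
Column 3 must total 34; the given cells sum to 26, so (2,3) = 8.
Using main diagonal: 5 + 12 + 15 + ? → (1,1) = 34 − 32 = 2.
Anti-diagonal: 8 + 9 + 14 + ? = 34, so (1,4) = 3.
Column 1 must total 34; the given cells sum to 23, so (2,1) = 11.
Using column 4: 3 + 6 + 15 + ? → (2,4) = 34 − 24 = 10.

2 16 13 3 / 11 5 8 10 / 7 9 12 6 / 14 4 1 15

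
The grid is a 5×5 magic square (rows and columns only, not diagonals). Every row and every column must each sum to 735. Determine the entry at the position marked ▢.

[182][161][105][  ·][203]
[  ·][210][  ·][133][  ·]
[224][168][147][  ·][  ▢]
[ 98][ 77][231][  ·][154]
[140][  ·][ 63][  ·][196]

70

Row 1 needs 735; the known cells sum to 651, so (1,4) = 84.
Row 4 needs 735; the known cells sum to 560, so (4,4) = 175.
The remaining cell in column 1 is (2,1) = 735 − 644 = 91.
Column 2 needs 735; the known cells sum to 616, so (5,2) = 119.
Using column 3: 105 + 147 + 231 + 63 + ? → (2,3) = 735 − 546 = 189.
From row 2, 735 − (91 + 210 + 189 + 133) gives (2,5) = 112.
Row 5: 140 + 119 + 63 + 196 + ? = 735, so (5,4) = 217.
Column 4 must total 735; the given cells sum to 609, so (3,4) = 126.
Column 5 must total 735; the given cells sum to 665, so (3,5) = 70.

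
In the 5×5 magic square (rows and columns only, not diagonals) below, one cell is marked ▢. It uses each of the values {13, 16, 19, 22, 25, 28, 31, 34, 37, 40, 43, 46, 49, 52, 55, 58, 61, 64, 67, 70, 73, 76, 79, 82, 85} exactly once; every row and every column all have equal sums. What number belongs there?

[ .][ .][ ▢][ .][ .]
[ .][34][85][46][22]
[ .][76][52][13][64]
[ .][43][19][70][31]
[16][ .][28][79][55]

61

The 25 entries sum to 1225, so each line sums to 1225/5 = 245.
Row 2: 34 + 85 + 46 + 22 + ? = 245, so (2,1) = 58.
Row 3 needs 245; the known cells sum to 205, so (3,1) = 40.
Using row 4: 43 + 19 + 70 + 31 + ? → (4,1) = 245 − 163 = 82.
Using row 5: 16 + 28 + 79 + 55 + ? → (5,2) = 245 − 178 = 67.
Column 1 needs 245; the known cells sum to 196, so (1,1) = 49.
Column 2 needs 245; the known cells sum to 220, so (1,2) = 25.
Column 3: 85 + 52 + 19 + 28 + ? = 245, so (1,3) = 61.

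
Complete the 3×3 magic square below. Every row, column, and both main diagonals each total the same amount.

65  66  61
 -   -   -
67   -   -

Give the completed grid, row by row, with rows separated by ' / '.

65 66 61 / 60 64 68 / 67 62 63

Row 1 is already complete: 65 + 66 + 61 = 192, so that is the magic constant.
Column 1 must total 192; the given cells sum to 132, so (2,1) = 60.
Using anti-diagonal: 61 + 67 + ? → (2,2) = 192 − 128 = 64.
Row 2: 60 + 64 + ? = 192, so (2,3) = 68.
The remaining cell in column 2 is (3,2) = 192 − 130 = 62.
Column 3: 61 + 68 + ? = 192, so (3,3) = 63.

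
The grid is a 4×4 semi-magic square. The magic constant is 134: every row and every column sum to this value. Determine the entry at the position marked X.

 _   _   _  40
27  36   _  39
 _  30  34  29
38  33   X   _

Row 2: 27 + 36 + 39 + ? = 134, so (2,3) = 32.
Row 3 needs 134; the known cells sum to 93, so (3,1) = 41.
Column 1 needs 134; the known cells sum to 106, so (1,1) = 28.
Column 2 needs 134; the known cells sum to 99, so (1,2) = 35.
From column 4, 134 − (40 + 39 + 29) gives (4,4) = 26.
Using row 1: 28 + 35 + 40 + ? → (1,3) = 134 − 103 = 31.
Row 4: 38 + 33 + 26 + ? = 134, so (4,3) = 37.

37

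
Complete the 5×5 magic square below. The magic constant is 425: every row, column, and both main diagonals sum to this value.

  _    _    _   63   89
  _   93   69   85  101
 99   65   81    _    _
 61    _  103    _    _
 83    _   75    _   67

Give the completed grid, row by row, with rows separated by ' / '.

From row 2, 425 − (93 + 69 + 85 + 101) gives (2,1) = 77.
From column 1, 425 − (77 + 99 + 61 + 83) gives (1,1) = 105.
Using column 3: 69 + 81 + 103 + 75 + ? → (1,3) = 425 − 328 = 97.
Main diagonal must total 425; the given cells sum to 346, so (4,4) = 79.
From anti-diagonal, 425 − (89 + 85 + 81 + 83) gives (4,2) = 87.
The remaining cell in row 1 is (1,2) = 425 − 354 = 71.
Row 4 must total 425; the given cells sum to 330, so (4,5) = 95.
The remaining cell in column 2 is (5,2) = 425 − 316 = 109.
Using column 5: 89 + 101 + 95 + 67 + ? → (3,5) = 425 − 352 = 73.
The remaining cell in row 3 is (3,4) = 425 − 318 = 107.
Row 5 needs 425; the known cells sum to 334, so (5,4) = 91.

105 71 97 63 89 / 77 93 69 85 101 / 99 65 81 107 73 / 61 87 103 79 95 / 83 109 75 91 67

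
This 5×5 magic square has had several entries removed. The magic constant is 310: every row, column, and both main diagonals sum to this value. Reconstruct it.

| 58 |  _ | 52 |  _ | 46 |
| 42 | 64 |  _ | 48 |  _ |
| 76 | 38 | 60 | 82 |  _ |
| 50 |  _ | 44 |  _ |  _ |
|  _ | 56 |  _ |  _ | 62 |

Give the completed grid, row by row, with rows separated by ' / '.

Row 3 must total 310; the given cells sum to 256, so (3,5) = 54.
Using column 1: 58 + 42 + 76 + 50 + ? → (5,1) = 310 − 226 = 84.
Main diagonal must total 310; the given cells sum to 244, so (4,4) = 66.
Anti-diagonal must total 310; the given cells sum to 238, so (4,2) = 72.
The remaining cell in row 4 is (4,5) = 310 − 232 = 78.
Column 2: 64 + 38 + 72 + 56 + ? = 310, so (1,2) = 80.
Using column 5: 46 + 54 + 78 + 62 + ? → (2,5) = 310 − 240 = 70.
Using row 1: 58 + 80 + 52 + 46 + ? → (1,4) = 310 − 236 = 74.
Row 2 needs 310; the known cells sum to 224, so (2,3) = 86.
From column 3, 310 − (52 + 86 + 60 + 44) gives (5,3) = 68.
Using column 4: 74 + 48 + 82 + 66 + ? → (5,4) = 310 − 270 = 40.

58 80 52 74 46 / 42 64 86 48 70 / 76 38 60 82 54 / 50 72 44 66 78 / 84 56 68 40 62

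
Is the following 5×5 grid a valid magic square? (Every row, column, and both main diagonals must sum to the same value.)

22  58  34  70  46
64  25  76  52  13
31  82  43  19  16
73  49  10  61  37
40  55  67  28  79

No — row 3 sums to 191 but column 2 sums to 269.

Row 1: 22 + 58 + 34 + 70 + 46 = 230.
Row 2: 64 + 25 + 76 + 52 + 13 = 230.
Row 3: 31 + 82 + 43 + 19 + 16 = 191.
Row 4: 73 + 49 + 10 + 61 + 37 = 230.
Row 5: 40 + 55 + 67 + 28 + 79 = 269.
Column 1: 22 + 64 + 31 + 73 + 40 = 230.
Column 2: 58 + 25 + 82 + 49 + 55 = 269.
Column 3: 34 + 76 + 43 + 10 + 67 = 230.
Column 4: 70 + 52 + 19 + 61 + 28 = 230.
Column 5: 46 + 13 + 16 + 37 + 79 = 191.
Main diagonal: 22 + 25 + 43 + 61 + 79 = 230.
Anti-diagonal: 46 + 52 + 43 + 49 + 40 = 230.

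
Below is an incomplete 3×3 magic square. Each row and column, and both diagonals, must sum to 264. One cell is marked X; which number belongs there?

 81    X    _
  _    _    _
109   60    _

116

Row 3: 109 + 60 + ? = 264, so (3,3) = 95.
Column 1 must total 264; the given cells sum to 190, so (2,1) = 74.
Main diagonal must total 264; the given cells sum to 176, so (2,2) = 88.
Anti-diagonal must total 264; the given cells sum to 197, so (1,3) = 67.
Row 1 must total 264; the given cells sum to 148, so (1,2) = 116.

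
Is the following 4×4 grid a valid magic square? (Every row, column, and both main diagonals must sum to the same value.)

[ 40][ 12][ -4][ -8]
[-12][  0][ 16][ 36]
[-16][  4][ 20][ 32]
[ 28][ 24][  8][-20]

Yes

Row 1: 40 + 12 + (-4) + (-8) = 40.
Row 2: -12 + 0 + 16 + 36 = 40.
Row 3: -16 + 4 + 20 + 32 = 40.
Row 4: 28 + 24 + 8 + (-20) = 40.
Column 1: 40 + (-12) + (-16) + 28 = 40.
Column 2: 12 + 0 + 4 + 24 = 40.
Column 3: -4 + 16 + 20 + 8 = 40.
Column 4: -8 + 36 + 32 + (-20) = 40.
Main diagonal: 40 + 0 + 20 + (-20) = 40.
Anti-diagonal: -8 + 16 + 4 + 28 = 40.
All lines sum to 40.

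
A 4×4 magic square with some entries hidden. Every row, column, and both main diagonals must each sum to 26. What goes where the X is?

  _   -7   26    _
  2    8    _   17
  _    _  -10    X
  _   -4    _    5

Using row 2: 2 + 8 + 17 + ? → (2,3) = 26 − 27 = -1.
From column 2, 26 − (-7 + 8 + (-4)) gives (3,2) = 29.
Column 3 needs 26; the known cells sum to 15, so (4,3) = 11.
Main diagonal needs 26; the known cells sum to 3, so (1,1) = 23.
Row 1 must total 26; the given cells sum to 42, so (1,4) = -16.
The remaining cell in row 4 is (4,1) = 26 − 12 = 14.
Using column 1: 23 + 2 + 14 + ? → (3,1) = 26 − 39 = -13.
The remaining cell in column 4 is (3,4) = 26 − 6 = 20.

20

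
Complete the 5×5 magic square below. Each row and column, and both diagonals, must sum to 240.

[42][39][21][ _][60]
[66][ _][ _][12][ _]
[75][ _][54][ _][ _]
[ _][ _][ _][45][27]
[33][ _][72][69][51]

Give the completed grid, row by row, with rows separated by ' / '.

From row 1, 240 − (42 + 39 + 21 + 60) gives (1,4) = 78.
From row 5, 240 − (33 + 72 + 69 + 51) gives (5,2) = 15.
Column 1: 42 + 66 + 75 + 33 + ? = 240, so (4,1) = 24.
Column 4: 78 + 12 + 45 + 69 + ? = 240, so (3,4) = 36.
Main diagonal must total 240; the given cells sum to 192, so (2,2) = 48.
From anti-diagonal, 240 − (60 + 12 + 54 + 33) gives (4,2) = 81.
The remaining cell in row 4 is (4,3) = 240 − 177 = 63.
From column 2, 240 − (39 + 48 + 81 + 15) gives (3,2) = 57.
Column 3 needs 240; the known cells sum to 210, so (2,3) = 30.
From row 2, 240 − (66 + 48 + 30 + 12) gives (2,5) = 84.
Row 3 needs 240; the known cells sum to 222, so (3,5) = 18.

42 39 21 78 60 / 66 48 30 12 84 / 75 57 54 36 18 / 24 81 63 45 27 / 33 15 72 69 51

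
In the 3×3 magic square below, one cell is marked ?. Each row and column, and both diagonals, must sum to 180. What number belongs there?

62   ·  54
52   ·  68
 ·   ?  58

Row 1 needs 180; the known cells sum to 116, so (1,2) = 64.
Row 2 must total 180; the given cells sum to 120, so (2,2) = 60.
Using column 1: 62 + 52 + ? → (3,1) = 180 − 114 = 66.
Using column 2: 64 + 60 + ? → (3,2) = 180 − 124 = 56.

56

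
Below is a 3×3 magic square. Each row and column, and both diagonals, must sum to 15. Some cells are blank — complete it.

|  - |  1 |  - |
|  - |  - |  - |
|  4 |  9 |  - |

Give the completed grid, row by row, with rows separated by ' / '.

From row 3, 15 − (4 + 9) gives (3,3) = 2.
Column 2 must total 15; the given cells sum to 10, so (2,2) = 5.
The remaining cell in main diagonal is (1,1) = 15 − 7 = 8.
The remaining cell in anti-diagonal is (1,3) = 15 − 9 = 6.
The remaining cell in column 1 is (2,1) = 15 − 12 = 3.
The remaining cell in column 3 is (2,3) = 15 − 8 = 7.

8 1 6 / 3 5 7 / 4 9 2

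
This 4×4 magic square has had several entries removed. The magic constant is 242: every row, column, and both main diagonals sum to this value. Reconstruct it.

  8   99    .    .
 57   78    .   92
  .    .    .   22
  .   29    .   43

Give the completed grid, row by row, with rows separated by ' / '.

8 99 50 85 / 57 78 15 92 / 71 36 113 22 / 106 29 64 43

Row 2 needs 242; the known cells sum to 227, so (2,3) = 15.
Column 2 needs 242; the known cells sum to 206, so (3,2) = 36.
Using column 4: 92 + 22 + 43 + ? → (1,4) = 242 − 157 = 85.
From main diagonal, 242 − (8 + 78 + 43) gives (3,3) = 113.
Using anti-diagonal: 85 + 15 + 36 + ? → (4,1) = 242 − 136 = 106.
From row 1, 242 − (8 + 99 + 85) gives (1,3) = 50.
The remaining cell in row 3 is (3,1) = 242 − 171 = 71.
Row 4 must total 242; the given cells sum to 178, so (4,3) = 64.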